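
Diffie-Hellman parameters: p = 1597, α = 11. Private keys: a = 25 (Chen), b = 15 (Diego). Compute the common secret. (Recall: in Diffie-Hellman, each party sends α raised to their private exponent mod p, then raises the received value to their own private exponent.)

828

Diego sends B = α^b mod p = 11^15 mod 1597.
11^1 ≡ 11 (mod 1597)
11^2 = (11^1)^2 ≡ 11^2 = 121 ≡ 121 (mod 1597)
11^4 = (11^2)^2 ≡ 121^2 = 14641 ≡ 268 (mod 1597)
11^8 = (11^4)^2 ≡ 268^2 = 71824 ≡ 1556 (mod 1597)
11^15 = 11^8 · 11^4 · 11^2 · 11^1 ≡ 1556 · 268 · 121 · 11 ≡ 298 (mod 1597).
So B = 298. Chen then computes K = B^a mod p = 298^25 mod 1597.
298^1 ≡ 298 (mod 1597)
298^2 = (298^1)^2 ≡ 298^2 = 88804 ≡ 969 (mod 1597)
298^4 = (298^2)^2 ≡ 969^2 = 938961 ≡ 1522 (mod 1597)
298^8 = (298^4)^2 ≡ 1522^2 = 2316484 ≡ 834 (mod 1597)
298^16 = (298^8)^2 ≡ 834^2 = 695556 ≡ 861 (mod 1597)
298^25 = 298^16 · 298^8 · 298^1 ≡ 861 · 834 · 298 ≡ 828 (mod 1597).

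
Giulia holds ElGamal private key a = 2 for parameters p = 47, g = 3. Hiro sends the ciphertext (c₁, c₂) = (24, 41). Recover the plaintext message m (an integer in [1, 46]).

23

Shared mask s = c₁^a mod p = 24^2 mod 47.
24^1 ≡ 24 (mod 47)
24^2 = (24^1)^2 ≡ 24^2 = 576 ≡ 12 (mod 47)
So s = 12; s⁻¹ ≡ 4 (mod 47).
m = c₂ · s⁻¹ mod 47 = 41 · 4 mod 47 = 23.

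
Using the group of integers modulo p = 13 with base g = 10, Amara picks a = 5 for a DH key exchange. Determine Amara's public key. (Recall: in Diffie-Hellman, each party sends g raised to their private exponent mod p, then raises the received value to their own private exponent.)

4

Public value = 10^5 mod 13.
10^1 ≡ 10 (mod 13)
10^2 = (10^1)^2 ≡ 10^2 = 100 ≡ 9 (mod 13)
10^4 = (10^2)^2 ≡ 9^2 = 81 ≡ 3 (mod 13)
10^5 = 10^4 · 10^1 ≡ 3 · 10 ≡ 4 (mod 13).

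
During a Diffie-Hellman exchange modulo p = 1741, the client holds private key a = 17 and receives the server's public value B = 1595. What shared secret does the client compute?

Shared key K = 1595^17 mod 1741.
1595^1 ≡ 1595 (mod 1741)
1595^2 = (1595^1)^2 ≡ 1595^2 = 2544025 ≡ 424 (mod 1741)
1595^4 = (1595^2)^2 ≡ 424^2 = 179776 ≡ 453 (mod 1741)
1595^8 = (1595^4)^2 ≡ 453^2 = 205209 ≡ 1512 (mod 1741)
1595^16 = (1595^8)^2 ≡ 1512^2 = 2286144 ≡ 211 (mod 1741)
1595^17 = 1595^16 · 1595^1 ≡ 211 · 1595 ≡ 532 (mod 1741).

532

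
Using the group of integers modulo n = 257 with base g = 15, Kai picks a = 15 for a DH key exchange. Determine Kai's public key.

137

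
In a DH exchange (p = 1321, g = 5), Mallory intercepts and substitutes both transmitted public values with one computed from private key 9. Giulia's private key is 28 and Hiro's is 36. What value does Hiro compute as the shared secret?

419

Hiro receives Mallory's public value M = 5^9 mod 1321 instead of the honest one.
5^1 ≡ 5 (mod 1321)
5^2 = (5^1)^2 ≡ 5^2 = 25 ≡ 25 (mod 1321)
5^4 = (5^2)^2 ≡ 25^2 = 625 ≡ 625 (mod 1321)
5^8 = (5^4)^2 ≡ 625^2 = 390625 ≡ 930 (mod 1321)
5^9 = 5^8 · 5^1 ≡ 930 · 5 ≡ 687 (mod 1321).
So M = 687. Hiro computes K = M^36 mod 1321.
687^1 ≡ 687 (mod 1321)
687^2 = (687^1)^2 ≡ 687^2 = 471969 ≡ 372 (mod 1321)
687^4 = (687^2)^2 ≡ 372^2 = 138384 ≡ 1000 (mod 1321)
687^8 = (687^4)^2 ≡ 1000^2 = 1000000 ≡ 3 (mod 1321)
687^16 = (687^8)^2 ≡ 3^2 = 9 ≡ 9 (mod 1321)
687^32 = (687^16)^2 ≡ 9^2 = 81 ≡ 81 (mod 1321)
687^36 = 687^32 · 687^4 ≡ 81 · 1000 ≡ 419 (mod 1321).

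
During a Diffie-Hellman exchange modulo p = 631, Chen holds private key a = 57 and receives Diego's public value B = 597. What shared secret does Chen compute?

Shared key K = 597^57 mod 631.
597^1 ≡ 597 (mod 631)
597^2 = (597^1)^2 ≡ 597^2 = 356409 ≡ 525 (mod 631)
597^4 = (597^2)^2 ≡ 525^2 = 275625 ≡ 509 (mod 631)
597^8 = (597^4)^2 ≡ 509^2 = 259081 ≡ 371 (mod 631)
597^16 = (597^8)^2 ≡ 371^2 = 137641 ≡ 83 (mod 631)
597^32 = (597^16)^2 ≡ 83^2 = 6889 ≡ 579 (mod 631)
597^57 = 597^32 · 597^16 · 597^8 · 597^1 ≡ 579 · 83 · 371 · 597 ≡ 606 (mod 631).

606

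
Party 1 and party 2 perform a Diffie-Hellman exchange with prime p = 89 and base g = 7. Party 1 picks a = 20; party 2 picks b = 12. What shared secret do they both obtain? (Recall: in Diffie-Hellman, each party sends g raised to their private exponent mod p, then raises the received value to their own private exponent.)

32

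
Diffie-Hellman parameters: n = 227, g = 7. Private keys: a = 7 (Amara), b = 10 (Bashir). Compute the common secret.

Amara sends A = g^a mod n = 7^7 mod 227.
7^1 ≡ 7 (mod 227)
7^2 = (7^1)^2 ≡ 7^2 = 49 ≡ 49 (mod 227)
7^4 = (7^2)^2 ≡ 49^2 = 2401 ≡ 131 (mod 227)
7^7 = 7^4 · 7^2 · 7^1 ≡ 131 · 49 · 7 ≡ 214 (mod 227).
So A = 214. Bashir then computes K = A^b mod n = 214^10 mod 227.
214^1 ≡ 214 (mod 227)
214^2 = (214^1)^2 ≡ 214^2 = 45796 ≡ 169 (mod 227)
214^4 = (214^2)^2 ≡ 169^2 = 28561 ≡ 186 (mod 227)
214^8 = (214^4)^2 ≡ 186^2 = 34596 ≡ 92 (mod 227)
214^10 = 214^8 · 214^2 ≡ 92 · 169 ≡ 112 (mod 227).

112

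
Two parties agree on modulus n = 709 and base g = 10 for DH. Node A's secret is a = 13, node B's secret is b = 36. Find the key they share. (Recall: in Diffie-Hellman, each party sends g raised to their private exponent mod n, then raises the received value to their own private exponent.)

645

Node B sends B = g^b mod n = 10^36 mod 709.
10^1 ≡ 10 (mod 709)
10^2 = (10^1)^2 ≡ 10^2 = 100 ≡ 100 (mod 709)
10^4 = (10^2)^2 ≡ 100^2 = 10000 ≡ 74 (mod 709)
10^8 = (10^4)^2 ≡ 74^2 = 5476 ≡ 513 (mod 709)
10^16 = (10^8)^2 ≡ 513^2 = 263169 ≡ 130 (mod 709)
10^32 = (10^16)^2 ≡ 130^2 = 16900 ≡ 593 (mod 709)
10^36 = 10^32 · 10^4 ≡ 593 · 74 ≡ 633 (mod 709).
So B = 633. Node A then computes K = B^a mod n = 633^13 mod 709.
633^1 ≡ 633 (mod 709)
633^2 = (633^1)^2 ≡ 633^2 = 400689 ≡ 104 (mod 709)
633^4 = (633^2)^2 ≡ 104^2 = 10816 ≡ 181 (mod 709)
633^8 = (633^4)^2 ≡ 181^2 = 32761 ≡ 147 (mod 709)
633^13 = 633^8 · 633^4 · 633^1 ≡ 147 · 181 · 633 ≡ 645 (mod 709).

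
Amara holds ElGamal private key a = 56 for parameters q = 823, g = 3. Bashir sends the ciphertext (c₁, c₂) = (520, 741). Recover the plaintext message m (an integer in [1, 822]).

325

Shared mask s = c₁^a mod q = 520^56 mod 823.
520^1 ≡ 520 (mod 823)
520^2 = (520^1)^2 ≡ 520^2 = 270400 ≡ 456 (mod 823)
520^4 = (520^2)^2 ≡ 456^2 = 207936 ≡ 540 (mod 823)
520^8 = (520^4)^2 ≡ 540^2 = 291600 ≡ 258 (mod 823)
520^16 = (520^8)^2 ≡ 258^2 = 66564 ≡ 724 (mod 823)
520^32 = (520^16)^2 ≡ 724^2 = 524176 ≡ 748 (mod 823)
520^56 = 520^32 · 520^16 · 520^8 ≡ 748 · 724 · 258 ≡ 529 (mod 823).
So s = 529; s⁻¹ ≡ 809 (mod 823).
m = c₂ · s⁻¹ mod 823 = 741 · 809 mod 823 = 325.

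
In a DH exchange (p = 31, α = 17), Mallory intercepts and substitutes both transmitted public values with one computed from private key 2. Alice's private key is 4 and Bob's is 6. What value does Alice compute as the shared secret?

18

Alice receives Mallory's public value M = 17^2 mod 31 instead of the honest one.
17^1 ≡ 17 (mod 31)
17^2 = (17^1)^2 ≡ 17^2 = 289 ≡ 10 (mod 31)
So M = 10. Alice computes K = M^4 mod 31.
10^1 ≡ 10 (mod 31)
10^2 = (10^1)^2 ≡ 10^2 = 100 ≡ 7 (mod 31)
10^4 = (10^2)^2 ≡ 7^2 = 49 ≡ 18 (mod 31)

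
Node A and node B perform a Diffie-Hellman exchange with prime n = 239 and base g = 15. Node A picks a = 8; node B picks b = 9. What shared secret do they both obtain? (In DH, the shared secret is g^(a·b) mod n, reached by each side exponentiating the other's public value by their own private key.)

20

Node A sends A = g^a mod n = 15^8 mod 239.
15^1 ≡ 15 (mod 239)
15^2 = (15^1)^2 ≡ 15^2 = 225 ≡ 225 (mod 239)
15^4 = (15^2)^2 ≡ 225^2 = 50625 ≡ 196 (mod 239)
15^8 = (15^4)^2 ≡ 196^2 = 38416 ≡ 176 (mod 239)
So A = 176. Node B then computes K = A^b mod n = 176^9 mod 239.
176^1 ≡ 176 (mod 239)
176^2 = (176^1)^2 ≡ 176^2 = 30976 ≡ 145 (mod 239)
176^4 = (176^2)^2 ≡ 145^2 = 21025 ≡ 232 (mod 239)
176^8 = (176^4)^2 ≡ 232^2 = 53824 ≡ 49 (mod 239)
176^9 = 176^8 · 176^1 ≡ 49 · 176 ≡ 20 (mod 239).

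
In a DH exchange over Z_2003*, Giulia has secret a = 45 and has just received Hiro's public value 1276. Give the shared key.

Shared key K = 1276^45 mod 2003.
1276^1 ≡ 1276 (mod 2003)
1276^2 = (1276^1)^2 ≡ 1276^2 = 1628176 ≡ 1740 (mod 2003)
1276^4 = (1276^2)^2 ≡ 1740^2 = 3027600 ≡ 1067 (mod 2003)
1276^8 = (1276^4)^2 ≡ 1067^2 = 1138489 ≡ 785 (mod 2003)
1276^16 = (1276^8)^2 ≡ 785^2 = 616225 ≡ 1304 (mod 2003)
1276^32 = (1276^16)^2 ≡ 1304^2 = 1700416 ≡ 1872 (mod 2003)
1276^45 = 1276^32 · 1276^8 · 1276^4 · 1276^1 ≡ 1872 · 785 · 1067 · 1276 ≡ 1178 (mod 2003).

1178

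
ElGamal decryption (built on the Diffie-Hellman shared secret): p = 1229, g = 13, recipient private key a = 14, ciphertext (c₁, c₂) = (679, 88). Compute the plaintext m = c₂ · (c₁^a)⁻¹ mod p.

Shared mask s = c₁^a mod p = 679^14 mod 1229.
679^1 ≡ 679 (mod 1229)
679^2 = (679^1)^2 ≡ 679^2 = 461041 ≡ 166 (mod 1229)
679^4 = (679^2)^2 ≡ 166^2 = 27556 ≡ 518 (mod 1229)
679^8 = (679^4)^2 ≡ 518^2 = 268324 ≡ 402 (mod 1229)
679^14 = 679^8 · 679^4 · 679^2 ≡ 402 · 518 · 166 ≡ 322 (mod 1229).
So s = 322; s⁻¹ ≡ 500 (mod 1229).
m = c₂ · s⁻¹ mod 1229 = 88 · 500 mod 1229 = 985.

985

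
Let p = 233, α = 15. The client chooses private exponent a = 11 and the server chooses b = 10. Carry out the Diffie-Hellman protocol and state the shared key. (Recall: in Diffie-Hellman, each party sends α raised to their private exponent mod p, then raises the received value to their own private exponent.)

157

The server sends B = α^b mod p = 15^10 mod 233.
15^1 ≡ 15 (mod 233)
15^2 = (15^1)^2 ≡ 15^2 = 225 ≡ 225 (mod 233)
15^4 = (15^2)^2 ≡ 225^2 = 50625 ≡ 64 (mod 233)
15^8 = (15^4)^2 ≡ 64^2 = 4096 ≡ 135 (mod 233)
15^10 = 15^8 · 15^2 ≡ 135 · 225 ≡ 85 (mod 233).
So B = 85. The client then computes K = B^a mod p = 85^11 mod 233.
85^1 ≡ 85 (mod 233)
85^2 = (85^1)^2 ≡ 85^2 = 7225 ≡ 2 (mod 233)
85^4 = (85^2)^2 ≡ 2^2 = 4 ≡ 4 (mod 233)
85^8 = (85^4)^2 ≡ 4^2 = 16 ≡ 16 (mod 233)
85^11 = 85^8 · 85^2 · 85^1 ≡ 16 · 2 · 85 ≡ 157 (mod 233).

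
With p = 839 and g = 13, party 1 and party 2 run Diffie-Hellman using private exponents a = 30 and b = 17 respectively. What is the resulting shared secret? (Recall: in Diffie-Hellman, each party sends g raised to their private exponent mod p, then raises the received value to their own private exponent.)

742

Party 2 sends B = g^b mod p = 13^17 mod 839.
13^1 ≡ 13 (mod 839)
13^2 = (13^1)^2 ≡ 13^2 = 169 ≡ 169 (mod 839)
13^4 = (13^2)^2 ≡ 169^2 = 28561 ≡ 35 (mod 839)
13^8 = (13^4)^2 ≡ 35^2 = 1225 ≡ 386 (mod 839)
13^16 = (13^8)^2 ≡ 386^2 = 148996 ≡ 493 (mod 839)
13^17 = 13^16 · 13^1 ≡ 493 · 13 ≡ 536 (mod 839).
So B = 536. Party 1 then computes K = B^a mod p = 536^30 mod 839.
536^1 ≡ 536 (mod 839)
536^2 = (536^1)^2 ≡ 536^2 = 287296 ≡ 358 (mod 839)
536^4 = (536^2)^2 ≡ 358^2 = 128164 ≡ 636 (mod 839)
536^8 = (536^4)^2 ≡ 636^2 = 404496 ≡ 98 (mod 839)
536^16 = (536^8)^2 ≡ 98^2 = 9604 ≡ 375 (mod 839)
536^30 = 536^16 · 536^8 · 536^4 · 536^2 ≡ 375 · 98 · 636 · 358 ≡ 742 (mod 839).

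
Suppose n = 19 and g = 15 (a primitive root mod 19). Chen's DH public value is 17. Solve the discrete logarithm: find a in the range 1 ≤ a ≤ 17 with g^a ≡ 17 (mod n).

14

Try successive powers of 15 modulo 19:
15^1 ≡ 15
15^2 ≡ 16
15^3 ≡ 12
15^4 ≡ 9
15^5 ≡ 2
15^6 ≡ 11
15^7 ≡ 13
15^8 ≡ 5
15^9 ≡ 18
15^10 ≡ 4
15^11 ≡ 3
15^12 ≡ 7
15^13 ≡ 10
15^14 ≡ 17
Found: a = 14.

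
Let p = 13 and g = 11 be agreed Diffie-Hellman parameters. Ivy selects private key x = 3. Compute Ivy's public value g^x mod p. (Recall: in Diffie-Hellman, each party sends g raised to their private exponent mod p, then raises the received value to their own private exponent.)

Public value = 11^3 mod 13.
11^1 ≡ 11 (mod 13)
11^2 = (11^1)^2 ≡ 11^2 = 121 ≡ 4 (mod 13)
11^3 = 11^2 · 11^1 ≡ 4 · 11 ≡ 5 (mod 13).

5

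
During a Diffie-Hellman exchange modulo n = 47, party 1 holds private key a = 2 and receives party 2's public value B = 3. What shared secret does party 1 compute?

9

Shared key K = 3^2 mod 47.
3^1 ≡ 3 (mod 47)
3^2 = (3^1)^2 ≡ 3^2 = 9 ≡ 9 (mod 47)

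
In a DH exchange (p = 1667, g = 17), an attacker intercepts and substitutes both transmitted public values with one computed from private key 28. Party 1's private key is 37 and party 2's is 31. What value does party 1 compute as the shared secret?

Party 1 receives an attacker's public value M = 17^28 mod 1667 instead of the honest one.
17^1 ≡ 17 (mod 1667)
17^2 = (17^1)^2 ≡ 17^2 = 289 ≡ 289 (mod 1667)
17^4 = (17^2)^2 ≡ 289^2 = 83521 ≡ 171 (mod 1667)
17^8 = (17^4)^2 ≡ 171^2 = 29241 ≡ 902 (mod 1667)
17^16 = (17^8)^2 ≡ 902^2 = 813604 ≡ 108 (mod 1667)
17^28 = 17^16 · 17^8 · 17^4 ≡ 108 · 902 · 171 ≡ 1472 (mod 1667).
So M = 1472. Party 1 computes K = M^37 mod 1667.
1472^1 ≡ 1472 (mod 1667)
1472^2 = (1472^1)^2 ≡ 1472^2 = 2166784 ≡ 1351 (mod 1667)
1472^4 = (1472^2)^2 ≡ 1351^2 = 1825201 ≡ 1503 (mod 1667)
1472^8 = (1472^4)^2 ≡ 1503^2 = 2259009 ≡ 224 (mod 1667)
1472^16 = (1472^8)^2 ≡ 224^2 = 50176 ≡ 166 (mod 1667)
1472^32 = (1472^16)^2 ≡ 166^2 = 27556 ≡ 884 (mod 1667)
1472^37 = 1472^32 · 1472^4 · 1472^1 ≡ 884 · 1503 · 1472 ≡ 1334 (mod 1667).

1334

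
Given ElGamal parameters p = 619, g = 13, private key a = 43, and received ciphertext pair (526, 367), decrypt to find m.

208

Shared mask s = c₁^a mod p = 526^43 mod 619.
526^1 ≡ 526 (mod 619)
526^2 = (526^1)^2 ≡ 526^2 = 276676 ≡ 602 (mod 619)
526^4 = (526^2)^2 ≡ 602^2 = 362404 ≡ 289 (mod 619)
526^8 = (526^4)^2 ≡ 289^2 = 83521 ≡ 575 (mod 619)
526^16 = (526^8)^2 ≡ 575^2 = 330625 ≡ 79 (mod 619)
526^32 = (526^16)^2 ≡ 79^2 = 6241 ≡ 51 (mod 619)
526^43 = 526^32 · 526^8 · 526^2 · 526^1 ≡ 51 · 575 · 602 · 526 ≡ 344 (mod 619).
So s = 344; s⁻¹ ≡ 9 (mod 619).
m = c₂ · s⁻¹ mod 619 = 367 · 9 mod 619 = 208.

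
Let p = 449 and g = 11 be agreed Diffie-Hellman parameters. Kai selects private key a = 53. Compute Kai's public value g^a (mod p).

28

Public value = 11^53 (mod 449).
11^1 ≡ 11 (mod 449)
11^2 = (11^1)^2 ≡ 11^2 = 121 ≡ 121 (mod 449)
11^4 = (11^2)^2 ≡ 121^2 = 14641 ≡ 273 (mod 449)
11^8 = (11^4)^2 ≡ 273^2 = 74529 ≡ 444 (mod 449)
11^16 = (11^8)^2 ≡ 444^2 = 197136 ≡ 25 (mod 449)
11^32 = (11^16)^2 ≡ 25^2 = 625 ≡ 176 (mod 449)
11^53 = 11^32 · 11^16 · 11^4 · 11^1 ≡ 176 · 25 · 273 · 11 ≡ 28 (mod 449).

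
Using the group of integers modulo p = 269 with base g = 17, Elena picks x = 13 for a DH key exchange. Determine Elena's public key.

Public value = 17^13 (mod 269).
17^1 ≡ 17 (mod 269)
17^2 = (17^1)^2 ≡ 17^2 = 289 ≡ 20 (mod 269)
17^4 = (17^2)^2 ≡ 20^2 = 400 ≡ 131 (mod 269)
17^8 = (17^4)^2 ≡ 131^2 = 17161 ≡ 214 (mod 269)
17^13 = 17^8 · 17^4 · 17^1 ≡ 214 · 131 · 17 ≡ 179 (mod 269).

179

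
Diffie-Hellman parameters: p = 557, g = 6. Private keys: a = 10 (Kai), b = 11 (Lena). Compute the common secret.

Kai sends A = g^a mod p = 6^10 mod 557.
6^1 ≡ 6 (mod 557)
6^2 = (6^1)^2 ≡ 6^2 = 36 ≡ 36 (mod 557)
6^4 = (6^2)^2 ≡ 36^2 = 1296 ≡ 182 (mod 557)
6^8 = (6^4)^2 ≡ 182^2 = 33124 ≡ 261 (mod 557)
6^10 = 6^8 · 6^2 ≡ 261 · 36 ≡ 484 (mod 557).
So A = 484. Lena then computes K = A^b mod p = 484^11 mod 557.
484^1 ≡ 484 (mod 557)
484^2 = (484^1)^2 ≡ 484^2 = 234256 ≡ 316 (mod 557)
484^4 = (484^2)^2 ≡ 316^2 = 99856 ≡ 153 (mod 557)
484^8 = (484^4)^2 ≡ 153^2 = 23409 ≡ 15 (mod 557)
484^11 = 484^8 · 484^2 · 484^1 ≡ 15 · 316 · 484 ≡ 434 (mod 557).

434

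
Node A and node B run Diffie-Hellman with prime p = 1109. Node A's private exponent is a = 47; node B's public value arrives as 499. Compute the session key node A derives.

Shared key K = 499^47 mod 1109.
499^1 ≡ 499 (mod 1109)
499^2 = (499^1)^2 ≡ 499^2 = 249001 ≡ 585 (mod 1109)
499^4 = (499^2)^2 ≡ 585^2 = 342225 ≡ 653 (mod 1109)
499^8 = (499^4)^2 ≡ 653^2 = 426409 ≡ 553 (mod 1109)
499^16 = (499^8)^2 ≡ 553^2 = 305809 ≡ 834 (mod 1109)
499^32 = (499^16)^2 ≡ 834^2 = 695556 ≡ 213 (mod 1109)
499^47 = 499^32 · 499^8 · 499^4 · 499^2 · 499^1 ≡ 213 · 553 · 653 · 585 · 499 ≡ 396 (mod 1109).

396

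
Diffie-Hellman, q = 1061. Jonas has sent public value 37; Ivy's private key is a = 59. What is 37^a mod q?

Shared key K = 37^59 mod 1061.
37^1 ≡ 37 (mod 1061)
37^2 = (37^1)^2 ≡ 37^2 = 1369 ≡ 308 (mod 1061)
37^4 = (37^2)^2 ≡ 308^2 = 94864 ≡ 435 (mod 1061)
37^8 = (37^4)^2 ≡ 435^2 = 189225 ≡ 367 (mod 1061)
37^16 = (37^8)^2 ≡ 367^2 = 134689 ≡ 1003 (mod 1061)
37^32 = (37^16)^2 ≡ 1003^2 = 1006009 ≡ 181 (mod 1061)
37^59 = 37^32 · 37^16 · 37^8 · 37^2 · 37^1 ≡ 181 · 1003 · 367 · 308 · 37 ≡ 294 (mod 1061).

294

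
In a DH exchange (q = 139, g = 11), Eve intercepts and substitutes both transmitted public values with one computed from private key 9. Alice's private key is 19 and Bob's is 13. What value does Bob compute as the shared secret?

Bob receives Eve's public value M = 11^9 mod 139 instead of the honest one.
11^1 ≡ 11 (mod 139)
11^2 = (11^1)^2 ≡ 11^2 = 121 ≡ 121 (mod 139)
11^4 = (11^2)^2 ≡ 121^2 = 14641 ≡ 46 (mod 139)
11^8 = (11^4)^2 ≡ 46^2 = 2116 ≡ 31 (mod 139)
11^9 = 11^8 · 11^1 ≡ 31 · 11 ≡ 63 (mod 139).
So M = 63. Bob computes K = M^13 mod 139.
63^1 ≡ 63 (mod 139)
63^2 = (63^1)^2 ≡ 63^2 = 3969 ≡ 77 (mod 139)
63^4 = (63^2)^2 ≡ 77^2 = 5929 ≡ 91 (mod 139)
63^8 = (63^4)^2 ≡ 91^2 = 8281 ≡ 80 (mod 139)
63^13 = 63^8 · 63^4 · 63^1 ≡ 80 · 91 · 63 ≡ 79 (mod 139).

79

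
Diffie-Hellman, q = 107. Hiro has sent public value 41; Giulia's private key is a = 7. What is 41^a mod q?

Shared key K = 41^7 mod 107.
41^1 ≡ 41 (mod 107)
41^2 = (41^1)^2 ≡ 41^2 = 1681 ≡ 76 (mod 107)
41^4 = (41^2)^2 ≡ 76^2 = 5776 ≡ 105 (mod 107)
41^7 = 41^4 · 41^2 · 41^1 ≡ 105 · 76 · 41 ≡ 81 (mod 107).

81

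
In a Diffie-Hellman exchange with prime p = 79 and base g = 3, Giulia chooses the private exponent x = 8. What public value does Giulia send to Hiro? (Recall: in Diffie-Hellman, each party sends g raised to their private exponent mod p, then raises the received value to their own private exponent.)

Public value = 3^8 (mod 79).
3^1 ≡ 3 (mod 79)
3^2 = (3^1)^2 ≡ 3^2 = 9 ≡ 9 (mod 79)
3^4 = (3^2)^2 ≡ 9^2 = 81 ≡ 2 (mod 79)
3^8 = (3^4)^2 ≡ 2^2 = 4 ≡ 4 (mod 79)

4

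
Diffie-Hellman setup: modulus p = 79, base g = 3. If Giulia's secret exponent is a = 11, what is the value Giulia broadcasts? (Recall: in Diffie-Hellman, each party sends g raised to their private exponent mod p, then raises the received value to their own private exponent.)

Public value = 3^11 mod 79.
3^1 ≡ 3 (mod 79)
3^2 = (3^1)^2 ≡ 3^2 = 9 ≡ 9 (mod 79)
3^4 = (3^2)^2 ≡ 9^2 = 81 ≡ 2 (mod 79)
3^8 = (3^4)^2 ≡ 2^2 = 4 ≡ 4 (mod 79)
3^11 = 3^8 · 3^2 · 3^1 ≡ 4 · 9 · 3 ≡ 29 (mod 79).

29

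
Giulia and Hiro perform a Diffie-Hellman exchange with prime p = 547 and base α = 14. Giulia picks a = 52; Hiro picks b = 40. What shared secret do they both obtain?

Giulia sends A = α^a mod p = 14^52 mod 547.
14^1 ≡ 14 (mod 547)
14^2 = (14^1)^2 ≡ 14^2 = 196 ≡ 196 (mod 547)
14^4 = (14^2)^2 ≡ 196^2 = 38416 ≡ 126 (mod 547)
14^8 = (14^4)^2 ≡ 126^2 = 15876 ≡ 13 (mod 547)
14^16 = (14^8)^2 ≡ 13^2 = 169 ≡ 169 (mod 547)
14^32 = (14^16)^2 ≡ 169^2 = 28561 ≡ 117 (mod 547)
14^52 = 14^32 · 14^16 · 14^4 ≡ 117 · 169 · 126 ≡ 360 (mod 547).
So A = 360. Hiro then computes K = A^b mod p = 360^40 mod 547.
360^1 ≡ 360 (mod 547)
360^2 = (360^1)^2 ≡ 360^2 = 129600 ≡ 508 (mod 547)
360^4 = (360^2)^2 ≡ 508^2 = 258064 ≡ 427 (mod 547)
360^8 = (360^4)^2 ≡ 427^2 = 182329 ≡ 178 (mod 547)
360^16 = (360^8)^2 ≡ 178^2 = 31684 ≡ 505 (mod 547)
360^32 = (360^16)^2 ≡ 505^2 = 255025 ≡ 123 (mod 547)
360^40 = 360^32 · 360^8 ≡ 123 · 178 ≡ 14 (mod 547).

14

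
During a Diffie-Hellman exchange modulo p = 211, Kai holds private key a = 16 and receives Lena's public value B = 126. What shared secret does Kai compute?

Shared key K = 126^16 mod 211.
126^1 ≡ 126 (mod 211)
126^2 = (126^1)^2 ≡ 126^2 = 15876 ≡ 51 (mod 211)
126^4 = (126^2)^2 ≡ 51^2 = 2601 ≡ 69 (mod 211)
126^8 = (126^4)^2 ≡ 69^2 = 4761 ≡ 119 (mod 211)
126^16 = (126^8)^2 ≡ 119^2 = 14161 ≡ 24 (mod 211)

24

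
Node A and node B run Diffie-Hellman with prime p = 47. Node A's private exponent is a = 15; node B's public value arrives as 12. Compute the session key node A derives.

18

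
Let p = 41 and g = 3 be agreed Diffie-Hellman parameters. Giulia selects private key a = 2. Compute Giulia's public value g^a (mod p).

Public value = 3^2 (mod 41).
3^1 ≡ 3 (mod 41)
3^2 = (3^1)^2 ≡ 3^2 = 9 ≡ 9 (mod 41)

9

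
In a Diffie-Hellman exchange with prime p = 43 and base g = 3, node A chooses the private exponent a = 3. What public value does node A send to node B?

27

Public value = 3^3 mod 43.
3^1 ≡ 3 (mod 43)
3^2 = (3^1)^2 ≡ 3^2 = 9 ≡ 9 (mod 43)
3^3 = 3^2 · 3^1 ≡ 9 · 3 ≡ 27 (mod 43).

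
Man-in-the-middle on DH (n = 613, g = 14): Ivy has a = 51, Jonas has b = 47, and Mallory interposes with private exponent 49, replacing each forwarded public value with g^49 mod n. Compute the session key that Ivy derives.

142

Ivy receives Mallory's public value M = 14^49 mod 613 instead of the honest one.
14^1 ≡ 14 (mod 613)
14^2 = (14^1)^2 ≡ 14^2 = 196 ≡ 196 (mod 613)
14^4 = (14^2)^2 ≡ 196^2 = 38416 ≡ 410 (mod 613)
14^8 = (14^4)^2 ≡ 410^2 = 168100 ≡ 138 (mod 613)
14^16 = (14^8)^2 ≡ 138^2 = 19044 ≡ 41 (mod 613)
14^32 = (14^16)^2 ≡ 41^2 = 1681 ≡ 455 (mod 613)
14^49 = 14^32 · 14^16 · 14^1 ≡ 455 · 41 · 14 ≡ 32 (mod 613).
So M = 32. Ivy computes K = M^51 mod 613.
32^1 ≡ 32 (mod 613)
32^2 = (32^1)^2 ≡ 32^2 = 1024 ≡ 411 (mod 613)
32^4 = (32^2)^2 ≡ 411^2 = 168921 ≡ 346 (mod 613)
32^8 = (32^4)^2 ≡ 346^2 = 119716 ≡ 181 (mod 613)
32^16 = (32^8)^2 ≡ 181^2 = 32761 ≡ 272 (mod 613)
32^32 = (32^16)^2 ≡ 272^2 = 73984 ≡ 424 (mod 613)
32^51 = 32^32 · 32^16 · 32^2 · 32^1 ≡ 424 · 272 · 411 · 32 ≡ 142 (mod 613).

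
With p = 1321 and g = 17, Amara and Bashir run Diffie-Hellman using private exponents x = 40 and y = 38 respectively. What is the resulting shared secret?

297

Bashir sends B = g^y mod p = 17^38 mod 1321.
17^1 ≡ 17 (mod 1321)
17^2 = (17^1)^2 ≡ 17^2 = 289 ≡ 289 (mod 1321)
17^4 = (17^2)^2 ≡ 289^2 = 83521 ≡ 298 (mod 1321)
17^8 = (17^4)^2 ≡ 298^2 = 88804 ≡ 297 (mod 1321)
17^16 = (17^8)^2 ≡ 297^2 = 88209 ≡ 1023 (mod 1321)
17^32 = (17^16)^2 ≡ 1023^2 = 1046529 ≡ 297 (mod 1321)
17^38 = 17^32 · 17^4 · 17^2 ≡ 297 · 298 · 289 ≡ 1032 (mod 1321).
So B = 1032. Amara then computes K = B^x mod p = 1032^40 mod 1321.
1032^1 ≡ 1032 (mod 1321)
1032^2 = (1032^1)^2 ≡ 1032^2 = 1065024 ≡ 298 (mod 1321)
1032^4 = (1032^2)^2 ≡ 298^2 = 88804 ≡ 297 (mod 1321)
1032^8 = (1032^4)^2 ≡ 297^2 = 88209 ≡ 1023 (mod 1321)
1032^16 = (1032^8)^2 ≡ 1023^2 = 1046529 ≡ 297 (mod 1321)
1032^32 = (1032^16)^2 ≡ 297^2 = 88209 ≡ 1023 (mod 1321)
1032^40 = 1032^32 · 1032^8 ≡ 1023 · 1023 ≡ 297 (mod 1321).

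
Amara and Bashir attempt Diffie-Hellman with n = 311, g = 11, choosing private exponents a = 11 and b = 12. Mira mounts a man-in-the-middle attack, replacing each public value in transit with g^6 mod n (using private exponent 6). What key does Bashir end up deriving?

Bashir receives Mira's public value M = 11^6 mod 311 instead of the honest one.
11^1 ≡ 11 (mod 311)
11^2 = (11^1)^2 ≡ 11^2 = 121 ≡ 121 (mod 311)
11^4 = (11^2)^2 ≡ 121^2 = 14641 ≡ 24 (mod 311)
11^6 = 11^4 · 11^2 ≡ 24 · 121 ≡ 105 (mod 311).
So M = 105. Bashir computes K = M^12 mod 311.
105^1 ≡ 105 (mod 311)
105^2 = (105^1)^2 ≡ 105^2 = 11025 ≡ 140 (mod 311)
105^4 = (105^2)^2 ≡ 140^2 = 19600 ≡ 7 (mod 311)
105^8 = (105^4)^2 ≡ 7^2 = 49 ≡ 49 (mod 311)
105^12 = 105^8 · 105^4 ≡ 49 · 7 ≡ 32 (mod 311).

32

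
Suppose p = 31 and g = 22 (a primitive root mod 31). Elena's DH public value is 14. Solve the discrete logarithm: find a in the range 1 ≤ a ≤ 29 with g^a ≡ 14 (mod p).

26

Try successive powers of 22 modulo 31:
22^1 ≡ 22
22^2 ≡ 19
22^3 ≡ 15
22^4 ≡ 20
22^5 ≡ 6
22^6 ≡ 8
22^7 ≡ 21
22^8 ≡ 28
22^9 ≡ 27
22^10 ≡ 5
22^11 ≡ 17
22^12 ≡ 2
22^13 ≡ 13
22^14 ≡ 7
22^15 ≡ 30
22^16 ≡ 9
22^17 ≡ 12
22^18 ≡ 16
22^19 ≡ 11
22^20 ≡ 25
22^21 ≡ 23
22^22 ≡ 10
22^23 ≡ 3
22^24 ≡ 4
22^25 ≡ 26
22^26 ≡ 14
Found: a = 26.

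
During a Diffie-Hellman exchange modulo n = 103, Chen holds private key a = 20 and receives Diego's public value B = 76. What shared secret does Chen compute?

Shared key K = 76^20 mod 103.
76^1 ≡ 76 (mod 103)
76^2 = (76^1)^2 ≡ 76^2 = 5776 ≡ 8 (mod 103)
76^4 = (76^2)^2 ≡ 8^2 = 64 ≡ 64 (mod 103)
76^8 = (76^4)^2 ≡ 64^2 = 4096 ≡ 79 (mod 103)
76^16 = (76^8)^2 ≡ 79^2 = 6241 ≡ 61 (mod 103)
76^20 = 76^16 · 76^4 ≡ 61 · 64 ≡ 93 (mod 103).

93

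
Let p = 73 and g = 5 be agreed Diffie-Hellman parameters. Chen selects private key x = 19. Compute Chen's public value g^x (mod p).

62

Public value = 5^19 (mod 73).
5^1 ≡ 5 (mod 73)
5^2 = (5^1)^2 ≡ 5^2 = 25 ≡ 25 (mod 73)
5^4 = (5^2)^2 ≡ 25^2 = 625 ≡ 41 (mod 73)
5^8 = (5^4)^2 ≡ 41^2 = 1681 ≡ 2 (mod 73)
5^16 = (5^8)^2 ≡ 2^2 = 4 ≡ 4 (mod 73)
5^19 = 5^16 · 5^2 · 5^1 ≡ 4 · 25 · 5 ≡ 62 (mod 73).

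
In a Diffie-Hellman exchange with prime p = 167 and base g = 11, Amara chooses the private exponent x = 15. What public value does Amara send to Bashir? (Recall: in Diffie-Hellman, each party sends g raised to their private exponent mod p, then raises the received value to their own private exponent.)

48

Public value = 11^15 mod 167.
11^1 ≡ 11 (mod 167)
11^2 = (11^1)^2 ≡ 11^2 = 121 ≡ 121 (mod 167)
11^4 = (11^2)^2 ≡ 121^2 = 14641 ≡ 112 (mod 167)
11^8 = (11^4)^2 ≡ 112^2 = 12544 ≡ 19 (mod 167)
11^15 = 11^8 · 11^4 · 11^2 · 11^1 ≡ 19 · 112 · 121 · 11 ≡ 48 (mod 167).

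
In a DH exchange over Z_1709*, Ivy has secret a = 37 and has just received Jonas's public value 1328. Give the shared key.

958

Shared key K = 1328^37 mod 1709.
1328^1 ≡ 1328 (mod 1709)
1328^2 = (1328^1)^2 ≡ 1328^2 = 1763584 ≡ 1605 (mod 1709)
1328^4 = (1328^2)^2 ≡ 1605^2 = 2576025 ≡ 562 (mod 1709)
1328^8 = (1328^4)^2 ≡ 562^2 = 315844 ≡ 1388 (mod 1709)
1328^16 = (1328^8)^2 ≡ 1388^2 = 1926544 ≡ 501 (mod 1709)
1328^32 = (1328^16)^2 ≡ 501^2 = 251001 ≡ 1487 (mod 1709)
1328^37 = 1328^32 · 1328^4 · 1328^1 ≡ 1487 · 562 · 1328 ≡ 958 (mod 1709).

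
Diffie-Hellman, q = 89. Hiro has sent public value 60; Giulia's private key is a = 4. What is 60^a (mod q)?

87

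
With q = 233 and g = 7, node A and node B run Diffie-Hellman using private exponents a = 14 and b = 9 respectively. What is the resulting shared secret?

Node B sends B = g^b mod q = 7^9 mod 233.
7^1 ≡ 7 (mod 233)
7^2 = (7^1)^2 ≡ 7^2 = 49 ≡ 49 (mod 233)
7^4 = (7^2)^2 ≡ 49^2 = 2401 ≡ 71 (mod 233)
7^8 = (7^4)^2 ≡ 71^2 = 5041 ≡ 148 (mod 233)
7^9 = 7^8 · 7^1 ≡ 148 · 7 ≡ 104 (mod 233).
So B = 104. Node A then computes K = B^a mod q = 104^14 mod 233.
104^1 ≡ 104 (mod 233)
104^2 = (104^1)^2 ≡ 104^2 = 10816 ≡ 98 (mod 233)
104^4 = (104^2)^2 ≡ 98^2 = 9604 ≡ 51 (mod 233)
104^8 = (104^4)^2 ≡ 51^2 = 2601 ≡ 38 (mod 233)
104^14 = 104^8 · 104^4 · 104^2 ≡ 38 · 51 · 98 ≡ 29 (mod 233).

29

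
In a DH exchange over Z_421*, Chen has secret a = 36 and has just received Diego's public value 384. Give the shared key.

Shared key K = 384^36 mod 421.
384^1 ≡ 384 (mod 421)
384^2 = (384^1)^2 ≡ 384^2 = 147456 ≡ 106 (mod 421)
384^4 = (384^2)^2 ≡ 106^2 = 11236 ≡ 290 (mod 421)
384^8 = (384^4)^2 ≡ 290^2 = 84100 ≡ 321 (mod 421)
384^16 = (384^8)^2 ≡ 321^2 = 103041 ≡ 317 (mod 421)
384^32 = (384^16)^2 ≡ 317^2 = 100489 ≡ 291 (mod 421)
384^36 = 384^32 · 384^4 ≡ 291 · 290 ≡ 190 (mod 421).

190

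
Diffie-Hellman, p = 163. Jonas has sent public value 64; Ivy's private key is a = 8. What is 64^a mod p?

22

Shared key K = 64^8 mod 163.
64^1 ≡ 64 (mod 163)
64^2 = (64^1)^2 ≡ 64^2 = 4096 ≡ 21 (mod 163)
64^4 = (64^2)^2 ≡ 21^2 = 441 ≡ 115 (mod 163)
64^8 = (64^4)^2 ≡ 115^2 = 13225 ≡ 22 (mod 163)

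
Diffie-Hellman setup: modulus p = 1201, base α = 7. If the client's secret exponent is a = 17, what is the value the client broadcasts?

Public value = 7^17 mod 1201.
7^1 ≡ 7 (mod 1201)
7^2 = (7^1)^2 ≡ 7^2 = 49 ≡ 49 (mod 1201)
7^4 = (7^2)^2 ≡ 49^2 = 2401 ≡ 1200 (mod 1201)
7^8 = (7^4)^2 ≡ 1200^2 = 1440000 ≡ 1 (mod 1201)
7^16 = (7^8)^2 ≡ 1^2 = 1 ≡ 1 (mod 1201)
7^17 = 7^16 · 7^1 ≡ 1 · 7 ≡ 7 (mod 1201).

7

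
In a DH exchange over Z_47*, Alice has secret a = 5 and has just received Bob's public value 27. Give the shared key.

Shared key K = 27^5 mod 47.
27^1 ≡ 27 (mod 47)
27^2 = (27^1)^2 ≡ 27^2 = 729 ≡ 24 (mod 47)
27^4 = (27^2)^2 ≡ 24^2 = 576 ≡ 12 (mod 47)
27^5 = 27^4 · 27^1 ≡ 12 · 27 ≡ 42 (mod 47).

42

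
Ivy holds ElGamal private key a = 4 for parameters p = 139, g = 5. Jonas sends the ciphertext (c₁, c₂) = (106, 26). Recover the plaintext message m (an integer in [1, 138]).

Shared mask s = c₁^a mod p = 106^4 mod 139.
106^1 ≡ 106 (mod 139)
106^2 = (106^1)^2 ≡ 106^2 = 11236 ≡ 116 (mod 139)
106^4 = (106^2)^2 ≡ 116^2 = 13456 ≡ 112 (mod 139)
So s = 112; s⁻¹ ≡ 36 (mod 139).
m = c₂ · s⁻¹ mod 139 = 26 · 36 mod 139 = 102.

102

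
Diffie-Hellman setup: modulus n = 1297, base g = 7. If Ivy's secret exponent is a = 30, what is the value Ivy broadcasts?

Public value = 7^30 (mod 1297).
7^1 ≡ 7 (mod 1297)
7^2 = (7^1)^2 ≡ 7^2 = 49 ≡ 49 (mod 1297)
7^4 = (7^2)^2 ≡ 49^2 = 2401 ≡ 1104 (mod 1297)
7^8 = (7^4)^2 ≡ 1104^2 = 1218816 ≡ 933 (mod 1297)
7^16 = (7^8)^2 ≡ 933^2 = 870489 ≡ 202 (mod 1297)
7^30 = 7^16 · 7^8 · 7^4 · 7^2 ≡ 202 · 933 · 1104 · 49 ≡ 171 (mod 1297).

171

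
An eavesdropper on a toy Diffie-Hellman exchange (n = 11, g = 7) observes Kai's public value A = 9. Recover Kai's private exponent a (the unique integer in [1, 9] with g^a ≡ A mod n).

8

Try successive powers of 7 modulo 11:
7^1 ≡ 7
7^2 ≡ 5
7^3 ≡ 2
7^4 ≡ 3
7^5 ≡ 10
7^6 ≡ 4
7^7 ≡ 6
7^8 ≡ 9
Found: a = 8.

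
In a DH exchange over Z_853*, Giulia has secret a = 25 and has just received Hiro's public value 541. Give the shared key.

577

Shared key K = 541^25 mod 853.
541^1 ≡ 541 (mod 853)
541^2 = (541^1)^2 ≡ 541^2 = 292681 ≡ 102 (mod 853)
541^4 = (541^2)^2 ≡ 102^2 = 10404 ≡ 168 (mod 853)
541^8 = (541^4)^2 ≡ 168^2 = 28224 ≡ 75 (mod 853)
541^16 = (541^8)^2 ≡ 75^2 = 5625 ≡ 507 (mod 853)
541^25 = 541^16 · 541^8 · 541^1 ≡ 507 · 75 · 541 ≡ 577 (mod 853).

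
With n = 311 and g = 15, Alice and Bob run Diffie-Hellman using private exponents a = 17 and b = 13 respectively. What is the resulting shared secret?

Bob sends B = g^b mod n = 15^13 mod 311.
15^1 ≡ 15 (mod 311)
15^2 = (15^1)^2 ≡ 15^2 = 225 ≡ 225 (mod 311)
15^4 = (15^2)^2 ≡ 225^2 = 50625 ≡ 243 (mod 311)
15^8 = (15^4)^2 ≡ 243^2 = 59049 ≡ 270 (mod 311)
15^13 = 15^8 · 15^4 · 15^1 ≡ 270 · 243 · 15 ≡ 146 (mod 311).
So B = 146. Alice then computes K = B^a mod n = 146^17 mod 311.
146^1 ≡ 146 (mod 311)
146^2 = (146^1)^2 ≡ 146^2 = 21316 ≡ 168 (mod 311)
146^4 = (146^2)^2 ≡ 168^2 = 28224 ≡ 234 (mod 311)
146^8 = (146^4)^2 ≡ 234^2 = 54756 ≡ 20 (mod 311)
146^16 = (146^8)^2 ≡ 20^2 = 400 ≡ 89 (mod 311)
146^17 = 146^16 · 146^1 ≡ 89 · 146 ≡ 243 (mod 311).

243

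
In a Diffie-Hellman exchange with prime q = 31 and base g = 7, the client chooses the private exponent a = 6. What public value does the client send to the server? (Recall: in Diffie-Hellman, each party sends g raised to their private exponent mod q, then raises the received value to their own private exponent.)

4

Public value = 7^6 mod 31.
7^1 ≡ 7 (mod 31)
7^2 = (7^1)^2 ≡ 7^2 = 49 ≡ 18 (mod 31)
7^4 = (7^2)^2 ≡ 18^2 = 324 ≡ 14 (mod 31)
7^6 = 7^4 · 7^2 ≡ 14 · 18 ≡ 4 (mod 31).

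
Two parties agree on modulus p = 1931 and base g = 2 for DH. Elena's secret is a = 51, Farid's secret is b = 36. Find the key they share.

231

Farid sends B = g^b mod p = 2^36 mod 1931.
2^1 ≡ 2 (mod 1931)
2^2 = (2^1)^2 ≡ 2^2 = 4 ≡ 4 (mod 1931)
2^4 = (2^2)^2 ≡ 4^2 = 16 ≡ 16 (mod 1931)
2^8 = (2^4)^2 ≡ 16^2 = 256 ≡ 256 (mod 1931)
2^16 = (2^8)^2 ≡ 256^2 = 65536 ≡ 1813 (mod 1931)
2^32 = (2^16)^2 ≡ 1813^2 = 3286969 ≡ 407 (mod 1931)
2^36 = 2^32 · 2^4 ≡ 407 · 16 ≡ 719 (mod 1931).
So B = 719. Elena then computes K = B^a mod p = 719^51 mod 1931.
719^1 ≡ 719 (mod 1931)
719^2 = (719^1)^2 ≡ 719^2 = 516961 ≡ 1384 (mod 1931)
719^4 = (719^2)^2 ≡ 1384^2 = 1915456 ≡ 1835 (mod 1931)
719^8 = (719^4)^2 ≡ 1835^2 = 3367225 ≡ 1492 (mod 1931)
719^16 = (719^8)^2 ≡ 1492^2 = 2226064 ≡ 1552 (mod 1931)
719^32 = (719^16)^2 ≡ 1552^2 = 2408704 ≡ 747 (mod 1931)
719^51 = 719^32 · 719^16 · 719^2 · 719^1 ≡ 747 · 1552 · 1384 · 719 ≡ 231 (mod 1931).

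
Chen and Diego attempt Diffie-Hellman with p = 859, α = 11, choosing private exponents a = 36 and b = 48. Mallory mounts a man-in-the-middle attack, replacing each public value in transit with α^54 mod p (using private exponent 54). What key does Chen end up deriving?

270

Chen receives Mallory's public value M = 11^54 mod 859 instead of the honest one.
11^1 ≡ 11 (mod 859)
11^2 = (11^1)^2 ≡ 11^2 = 121 ≡ 121 (mod 859)
11^4 = (11^2)^2 ≡ 121^2 = 14641 ≡ 38 (mod 859)
11^8 = (11^4)^2 ≡ 38^2 = 1444 ≡ 585 (mod 859)
11^16 = (11^8)^2 ≡ 585^2 = 342225 ≡ 343 (mod 859)
11^32 = (11^16)^2 ≡ 343^2 = 117649 ≡ 825 (mod 859)
11^54 = 11^32 · 11^16 · 11^4 · 11^2 ≡ 825 · 343 · 38 · 121 ≡ 340 (mod 859).
So M = 340. Chen computes K = M^36 mod 859.
340^1 ≡ 340 (mod 859)
340^2 = (340^1)^2 ≡ 340^2 = 115600 ≡ 494 (mod 859)
340^4 = (340^2)^2 ≡ 494^2 = 244036 ≡ 80 (mod 859)
340^8 = (340^4)^2 ≡ 80^2 = 6400 ≡ 387 (mod 859)
340^16 = (340^8)^2 ≡ 387^2 = 149769 ≡ 303 (mod 859)
340^32 = (340^16)^2 ≡ 303^2 = 91809 ≡ 755 (mod 859)
340^36 = 340^32 · 340^4 ≡ 755 · 80 ≡ 270 (mod 859).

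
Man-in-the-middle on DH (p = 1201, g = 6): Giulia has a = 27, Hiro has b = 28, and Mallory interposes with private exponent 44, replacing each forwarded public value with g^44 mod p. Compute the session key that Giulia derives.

216

Giulia receives Mallory's public value M = 6^44 mod 1201 instead of the honest one.
6^1 ≡ 6 (mod 1201)
6^2 = (6^1)^2 ≡ 6^2 = 36 ≡ 36 (mod 1201)
6^4 = (6^2)^2 ≡ 36^2 = 1296 ≡ 95 (mod 1201)
6^8 = (6^4)^2 ≡ 95^2 = 9025 ≡ 618 (mod 1201)
6^16 = (6^8)^2 ≡ 618^2 = 381924 ≡ 6 (mod 1201)
6^32 = (6^16)^2 ≡ 6^2 = 36 ≡ 36 (mod 1201)
6^44 = 6^32 · 6^8 · 6^4 ≡ 36 · 618 · 95 ≡ 1001 (mod 1201).
So M = 1001. Giulia computes K = M^27 mod 1201.
1001^1 ≡ 1001 (mod 1201)
1001^2 = (1001^1)^2 ≡ 1001^2 = 1002001 ≡ 367 (mod 1201)
1001^4 = (1001^2)^2 ≡ 367^2 = 134689 ≡ 177 (mod 1201)
1001^8 = (1001^4)^2 ≡ 177^2 = 31329 ≡ 103 (mod 1201)
1001^16 = (1001^8)^2 ≡ 103^2 = 10609 ≡ 1001 (mod 1201)
1001^27 = 1001^16 · 1001^8 · 1001^2 · 1001^1 ≡ 1001 · 103 · 367 · 1001 ≡ 216 (mod 1201).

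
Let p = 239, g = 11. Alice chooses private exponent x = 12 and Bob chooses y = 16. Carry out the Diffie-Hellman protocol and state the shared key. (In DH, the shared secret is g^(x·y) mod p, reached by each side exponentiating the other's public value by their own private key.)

Alice sends A = g^x mod p = 11^12 mod 239.
11^1 ≡ 11 (mod 239)
11^2 = (11^1)^2 ≡ 11^2 = 121 ≡ 121 (mod 239)
11^4 = (11^2)^2 ≡ 121^2 = 14641 ≡ 62 (mod 239)
11^8 = (11^4)^2 ≡ 62^2 = 3844 ≡ 20 (mod 239)
11^12 = 11^8 · 11^4 ≡ 20 · 62 ≡ 45 (mod 239).
So A = 45. Bob then computes K = A^y mod p = 45^16 mod 239.
45^1 ≡ 45 (mod 239)
45^2 = (45^1)^2 ≡ 45^2 = 2025 ≡ 113 (mod 239)
45^4 = (45^2)^2 ≡ 113^2 = 12769 ≡ 102 (mod 239)
45^8 = (45^4)^2 ≡ 102^2 = 10404 ≡ 127 (mod 239)
45^16 = (45^8)^2 ≡ 127^2 = 16129 ≡ 116 (mod 239)

116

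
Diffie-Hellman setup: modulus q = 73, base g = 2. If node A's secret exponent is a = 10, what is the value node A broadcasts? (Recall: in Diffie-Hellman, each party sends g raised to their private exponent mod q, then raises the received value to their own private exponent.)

Public value = 2^10 mod 73.
2^1 ≡ 2 (mod 73)
2^2 = (2^1)^2 ≡ 2^2 = 4 ≡ 4 (mod 73)
2^4 = (2^2)^2 ≡ 4^2 = 16 ≡ 16 (mod 73)
2^8 = (2^4)^2 ≡ 16^2 = 256 ≡ 37 (mod 73)
2^10 = 2^8 · 2^2 ≡ 37 · 4 ≡ 2 (mod 73).

2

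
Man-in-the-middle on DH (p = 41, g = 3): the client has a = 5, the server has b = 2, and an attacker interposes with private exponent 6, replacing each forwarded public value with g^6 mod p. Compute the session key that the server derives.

40

The server receives an attacker's public value M = 3^6 mod 41 instead of the honest one.
3^1 ≡ 3 (mod 41)
3^2 = (3^1)^2 ≡ 3^2 = 9 ≡ 9 (mod 41)
3^4 = (3^2)^2 ≡ 9^2 = 81 ≡ 40 (mod 41)
3^6 = 3^4 · 3^2 ≡ 40 · 9 ≡ 32 (mod 41).
So M = 32. The server computes K = M^2 mod 41.
32^1 ≡ 32 (mod 41)
32^2 = (32^1)^2 ≡ 32^2 = 1024 ≡ 40 (mod 41)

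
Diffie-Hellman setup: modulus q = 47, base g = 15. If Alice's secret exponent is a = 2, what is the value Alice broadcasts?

Public value = 15^2 mod 47.
15^1 ≡ 15 (mod 47)
15^2 = (15^1)^2 ≡ 15^2 = 225 ≡ 37 (mod 47)

37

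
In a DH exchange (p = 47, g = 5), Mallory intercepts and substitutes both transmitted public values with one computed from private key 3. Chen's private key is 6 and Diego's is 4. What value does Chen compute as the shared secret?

Chen receives Mallory's public value M = 5^3 mod 47 instead of the honest one.
5^1 ≡ 5 (mod 47)
5^2 = (5^1)^2 ≡ 5^2 = 25 ≡ 25 (mod 47)
5^3 = 5^2 · 5^1 ≡ 25 · 5 ≡ 31 (mod 47).
So M = 31. Chen computes K = M^6 mod 47.
31^1 ≡ 31 (mod 47)
31^2 = (31^1)^2 ≡ 31^2 = 961 ≡ 21 (mod 47)
31^4 = (31^2)^2 ≡ 21^2 = 441 ≡ 18 (mod 47)
31^6 = 31^4 · 31^2 ≡ 18 · 21 ≡ 2 (mod 47).

2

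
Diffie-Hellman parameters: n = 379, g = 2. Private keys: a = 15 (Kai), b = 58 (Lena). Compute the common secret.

198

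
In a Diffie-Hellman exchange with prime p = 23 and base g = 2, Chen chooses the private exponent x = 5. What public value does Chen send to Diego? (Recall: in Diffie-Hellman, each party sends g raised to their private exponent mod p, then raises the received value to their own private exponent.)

Public value = 2^5 (mod 23).
2^1 ≡ 2 (mod 23)
2^2 = (2^1)^2 ≡ 2^2 = 4 ≡ 4 (mod 23)
2^4 = (2^2)^2 ≡ 4^2 = 16 ≡ 16 (mod 23)
2^5 = 2^4 · 2^1 ≡ 16 · 2 ≡ 9 (mod 23).

9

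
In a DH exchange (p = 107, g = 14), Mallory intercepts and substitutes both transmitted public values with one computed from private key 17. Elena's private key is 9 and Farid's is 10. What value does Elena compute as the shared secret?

Elena receives Mallory's public value M = 14^17 mod 107 instead of the honest one.
14^1 ≡ 14 (mod 107)
14^2 = (14^1)^2 ≡ 14^2 = 196 ≡ 89 (mod 107)
14^4 = (14^2)^2 ≡ 89^2 = 7921 ≡ 3 (mod 107)
14^8 = (14^4)^2 ≡ 3^2 = 9 ≡ 9 (mod 107)
14^16 = (14^8)^2 ≡ 9^2 = 81 ≡ 81 (mod 107)
14^17 = 14^16 · 14^1 ≡ 81 · 14 ≡ 64 (mod 107).
So M = 64. Elena computes K = M^9 mod 107.
64^1 ≡ 64 (mod 107)
64^2 = (64^1)^2 ≡ 64^2 = 4096 ≡ 30 (mod 107)
64^4 = (64^2)^2 ≡ 30^2 = 900 ≡ 44 (mod 107)
64^8 = (64^4)^2 ≡ 44^2 = 1936 ≡ 10 (mod 107)
64^9 = 64^8 · 64^1 ≡ 10 · 64 ≡ 105 (mod 107).

105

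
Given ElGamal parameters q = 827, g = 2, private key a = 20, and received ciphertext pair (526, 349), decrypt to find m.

Shared mask s = c₁^a mod q = 526^20 mod 827.
526^1 ≡ 526 (mod 827)
526^2 = (526^1)^2 ≡ 526^2 = 276676 ≡ 458 (mod 827)
526^4 = (526^2)^2 ≡ 458^2 = 209764 ≡ 533 (mod 827)
526^8 = (526^4)^2 ≡ 533^2 = 284089 ≡ 428 (mod 827)
526^16 = (526^8)^2 ≡ 428^2 = 183184 ≡ 417 (mod 827)
526^20 = 526^16 · 526^4 ≡ 417 · 533 ≡ 625 (mod 827).
So s = 625; s⁻¹ ≡ 479 (mod 827).
m = c₂ · s⁻¹ mod 827 = 349 · 479 mod 827 = 117.

117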